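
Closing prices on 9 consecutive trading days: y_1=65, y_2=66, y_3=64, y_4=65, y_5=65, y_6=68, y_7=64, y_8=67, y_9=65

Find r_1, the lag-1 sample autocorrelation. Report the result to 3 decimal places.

Mean ȳ = (65 + 66 + 64 + 65 + 65 + 68 + 64 + 67 + 65)/9 = 65.4444
Numerator Σ_{t=1}^{8}(y_t−ȳ)(y_{t+1}−ȳ) = -7.9753
Denominator Σ(y_t−ȳ)² = 14.2222
r_1 = -7.9753 / 14.2222 = -0.561

-0.561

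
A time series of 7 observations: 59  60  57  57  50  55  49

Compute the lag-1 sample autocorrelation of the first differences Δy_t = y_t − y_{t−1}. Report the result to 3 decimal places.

-0.766

First differences Δy: 1, -3, 0, -7, 5, -6
Mean of differences = -1.6667
Numerator Σ(Δy_t−Δȳ)(Δy_{t+1}−Δȳ) = -79.1111
Denominator Σ(Δy_t−Δȳ)² = 103.3333
r_1(Δy) = -79.1111 / 103.3333 = -0.766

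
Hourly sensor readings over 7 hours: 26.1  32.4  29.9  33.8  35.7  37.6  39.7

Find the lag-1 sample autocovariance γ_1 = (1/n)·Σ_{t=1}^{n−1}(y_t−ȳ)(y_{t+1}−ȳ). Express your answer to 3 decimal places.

6.560

Mean ȳ = (26.1 + 32.4 + 29.9 + 33.8 + 35.7 + 37.6 + 39.7)/7 = 33.6000
Deviations: -7.5000, -1.2000, -3.7000, 0.2000, 2.1000, 4.0000, 6.1000
Σ_{t=1}^{6}(y_t−ȳ)(y_{t+1}−ȳ) = 45.9200
γ_1 = 45.9200 / 7 = 6.560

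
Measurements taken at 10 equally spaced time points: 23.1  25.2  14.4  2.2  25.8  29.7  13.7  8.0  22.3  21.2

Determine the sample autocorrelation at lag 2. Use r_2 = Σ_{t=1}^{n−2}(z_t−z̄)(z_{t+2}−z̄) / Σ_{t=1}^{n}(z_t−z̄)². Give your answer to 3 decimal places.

-0.790

Mean z̄ = (23.1 + 25.2 + 14.4 + 2.2 + 25.8 + 29.7 + 13.7 + 8.0 + 22.3 + 21.2)/10 = 18.5600
Numerator Σ_{t=1}^{8}(z_t−z̄)(z_{t+2}−z̄) = -538.7652
Denominator Σ(z_t−z̄)² = 682.2640
r_2 = -538.7652 / 682.2640 = -0.790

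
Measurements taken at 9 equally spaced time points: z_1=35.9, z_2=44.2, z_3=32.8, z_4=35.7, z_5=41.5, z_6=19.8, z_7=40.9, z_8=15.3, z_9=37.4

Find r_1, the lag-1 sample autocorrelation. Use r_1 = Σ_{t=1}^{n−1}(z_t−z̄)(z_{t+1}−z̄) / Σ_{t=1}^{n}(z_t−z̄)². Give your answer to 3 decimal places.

Mean z̄ = (35.9 + 44.2 + 32.8 + 35.7 + 41.5 + 19.8 + 40.9 + 15.3 + 37.4)/9 = 33.7222
Numerator Σ_{t=1}^{8}(z_t−z̄)(z_{t+1}−z̄) = -381.4838
Denominator Σ(z_t−z̄)² = 778.0356
r_1 = -381.4838 / 778.0356 = -0.490

-0.490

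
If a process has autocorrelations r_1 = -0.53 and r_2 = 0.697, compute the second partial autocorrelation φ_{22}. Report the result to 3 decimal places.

φ_{22} = (r_2 − r_1²) / (1 − r_1²)
r_1² = (-0.53)² = 0.2809
Numerator = 0.697 − 0.2809 = 0.4161; denominator = 1 − 0.2809 = 0.7191
φ_{22} = 0.4161 / 0.7191 = 0.579

0.579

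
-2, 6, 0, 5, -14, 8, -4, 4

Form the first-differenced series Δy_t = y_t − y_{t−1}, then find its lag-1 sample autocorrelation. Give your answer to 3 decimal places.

-0.804

First differences Δy: 8, -6, 5, -19, 22, -12, 8
Mean of differences = 0.8571
Numerator Σ(Δy_t−Δȳ)(Δy_{t+1}−Δȳ) = -943.1633
Denominator Σ(Δy_t−Δȳ)² = 1172.8571
r_1(Δy) = -943.1633 / 1172.8571 = -0.804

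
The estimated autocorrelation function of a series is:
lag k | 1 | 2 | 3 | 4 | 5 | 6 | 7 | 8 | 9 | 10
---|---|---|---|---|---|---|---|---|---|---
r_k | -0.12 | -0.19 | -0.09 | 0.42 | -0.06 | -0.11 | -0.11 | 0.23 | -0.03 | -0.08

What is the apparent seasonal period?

The largest autocorrelation is r_4 = 0.42, with a weaker echo at lag 8 (0.23); the remaining lags stay at or below -0.03.
The dominant spike at lag 4 indicates a seasonal period of 4.

4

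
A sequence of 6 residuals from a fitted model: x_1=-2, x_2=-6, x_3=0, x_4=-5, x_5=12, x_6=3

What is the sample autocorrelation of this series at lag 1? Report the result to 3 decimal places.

Mean x̄ = (-2 − 6 + 0 − 5 + 12 + 3)/6 = 0.3333
Deviations from mean: -2.3333, -6.3333, -0.3333, -5.3333, 11.6667, 2.6667
Σ(x_t−x̄)(x_{t+1}−x̄) = (14.7778) + (2.1111) + (1.7778) + (-62.2222) + (31.1111) = -12.4444
Denominator Σ(x_t−x̄)² = 217.3333
r_1 = -12.4444 / 217.3333 = -0.057

-0.057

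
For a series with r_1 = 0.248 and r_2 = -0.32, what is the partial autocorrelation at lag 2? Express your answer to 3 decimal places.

φ_{22} = (r_2 − r_1²) / (1 − r_1²)
r_1² = (0.248)² = 0.061504
Numerator = -0.32 − 0.0615 = -0.3815; denominator = 1 − 0.0615 = 0.9385
φ_{22} = -0.3815 / 0.9385 = -0.407

-0.407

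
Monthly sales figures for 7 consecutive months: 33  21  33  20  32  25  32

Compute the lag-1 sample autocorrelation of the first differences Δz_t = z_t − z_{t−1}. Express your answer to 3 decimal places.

First differences Δz: -12, 12, -13, 12, -7, 7
Mean of differences = -0.1667
Numerator Σ(Δz_t−Δz̄)(Δz_{t+1}−Δz̄) = -588.3611
Denominator Σ(Δz_t−Δz̄)² = 698.8333
r_1(Δz) = -588.3611 / 698.8333 = -0.842

-0.842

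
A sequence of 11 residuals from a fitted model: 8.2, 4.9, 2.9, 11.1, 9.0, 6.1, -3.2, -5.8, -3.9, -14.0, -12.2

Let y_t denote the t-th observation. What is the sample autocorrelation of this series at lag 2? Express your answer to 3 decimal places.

0.328

Mean ȳ = (8.2 + 4.9 + 2.9 + 11.1 + 9.0 + 6.1 − 3.2 − 5.8 − 3.9 − 14.0 − 12.2)/11 = 0.2818
Numerator Σ_{t=1}^{9}(y_t−ȳ)(y_{t+2}−ȳ) = 244.3357
Denominator Σ(y_t−ȳ)² = 744.1364
r_2 = 244.3357 / 744.1364 = 0.328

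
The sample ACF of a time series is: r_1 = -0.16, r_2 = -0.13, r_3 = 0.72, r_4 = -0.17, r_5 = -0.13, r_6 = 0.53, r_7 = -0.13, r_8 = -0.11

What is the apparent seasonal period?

The largest autocorrelation is r_3 = 0.72, with a weaker echo at lag 6 (0.53); the remaining lags stay at or below -0.11.
The dominant spike at lag 3 indicates a seasonal period of 3.

3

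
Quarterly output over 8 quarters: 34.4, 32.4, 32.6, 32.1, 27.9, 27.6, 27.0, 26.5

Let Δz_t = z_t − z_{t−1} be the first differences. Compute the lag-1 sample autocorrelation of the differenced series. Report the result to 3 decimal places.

-0.294

First differences Δz: -2.0, 0.2, -0.5, -4.2, -0.3, -0.6, -0.5
Mean of differences = -1.1286
Numerator Σ(Δz_t−Δz̄)(Δz_{t+1}−Δz̄) = -4.0280
Denominator Σ(Δz_t−Δz̄)² = 13.7143
r_1(Δz) = -4.0280 / 13.7143 = -0.294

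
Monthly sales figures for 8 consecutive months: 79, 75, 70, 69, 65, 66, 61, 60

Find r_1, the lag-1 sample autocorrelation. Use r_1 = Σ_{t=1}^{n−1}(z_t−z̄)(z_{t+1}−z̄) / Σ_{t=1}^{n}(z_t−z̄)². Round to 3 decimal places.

0.553

Mean z̄ = (79 + 75 + 70 + 69 + 65 + 66 + 61 + 60)/8 = 68.1250
Deviations from mean: 10.8750, 6.8750, 1.8750, 0.8750, -3.1250, -2.1250, -7.1250, -8.1250
Σ(z_t−z̄)(z_{t+1}−z̄) = (74.7656) + (12.8906) + (1.6406) + (-2.7344) + (6.6406) + (15.1406) + (57.8906) = 166.2344
Denominator Σ(z_t−z̄)² = 300.8750
r_1 = 166.2344 / 300.8750 = 0.553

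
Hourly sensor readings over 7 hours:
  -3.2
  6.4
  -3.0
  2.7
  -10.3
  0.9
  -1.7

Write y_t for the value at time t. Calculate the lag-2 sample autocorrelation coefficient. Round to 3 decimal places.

0.373

Mean ȳ = (-3.2 + 6.4 − 3.0 + 2.7 − 10.3 + 0.9 − 1.7)/7 = -1.1714
Deviations from mean: -2.0286, 7.5714, -1.8286, 3.8714, -9.1286, 2.0714, -0.5286
Σ(y_t−ȳ)(y_{t+2}−ȳ) = (3.7094) + (29.3122) + (16.6922) + (8.0194) + (4.8251) = 62.5584
Denominator Σ(y_t−ȳ)² = 167.6743
r_2 = 62.5584 / 167.6743 = 0.373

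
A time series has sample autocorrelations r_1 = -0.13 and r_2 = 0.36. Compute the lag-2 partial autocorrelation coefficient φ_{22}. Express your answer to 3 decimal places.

0.349

φ_{22} = (r_2 − r_1²) / (1 − r_1²)
r_1² = (-0.13)² = 0.0169
Numerator = 0.36 − 0.0169 = 0.3431; denominator = 1 − 0.0169 = 0.9831
φ_{22} = 0.3431 / 0.9831 = 0.349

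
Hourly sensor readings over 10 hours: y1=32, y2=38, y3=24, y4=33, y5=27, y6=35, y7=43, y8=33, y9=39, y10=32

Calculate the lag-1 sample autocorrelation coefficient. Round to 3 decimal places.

Mean ȳ = (32 + 38 + 24 + 33 + 27 + 35 + 43 + 33 + 39 + 32)/10 = 33.6000
Numerator Σ_{t=1}^{9}(y_t−ȳ)(y_{t+1}−ȳ) = -53.1600
Denominator Σ(y_t−ȳ)² = 280.4000
r_1 = -53.1600 / 280.4000 = -0.190

-0.190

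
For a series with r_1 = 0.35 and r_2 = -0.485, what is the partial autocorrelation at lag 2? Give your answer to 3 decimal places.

-0.692

φ_{22} = (r_2 − r_1²) / (1 − r_1²)
r_1² = (0.35)² = 0.1225
Numerator = -0.485 − 0.1225 = -0.6075; denominator = 1 − 0.1225 = 0.8775
φ_{22} = -0.6075 / 0.8775 = -0.692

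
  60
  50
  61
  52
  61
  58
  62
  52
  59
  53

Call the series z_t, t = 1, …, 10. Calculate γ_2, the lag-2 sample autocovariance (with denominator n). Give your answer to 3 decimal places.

Mean z̄ = (60 + 50 + 61 + 52 + 61 + 58 + 62 + 52 + 59 + 53)/10 = 56.8000
Σ_{t=1}^{8}(z_t−z̄)(z_{t+2}−z̄) = 103.7200
γ_2 = 103.7200 / 10 = 10.372

10.372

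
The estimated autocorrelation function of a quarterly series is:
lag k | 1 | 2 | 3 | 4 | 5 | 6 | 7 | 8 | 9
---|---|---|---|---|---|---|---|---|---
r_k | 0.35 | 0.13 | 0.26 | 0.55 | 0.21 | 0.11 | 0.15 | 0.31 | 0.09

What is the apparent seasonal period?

The largest autocorrelation is r_4 = 0.55; the remaining lags stay at or below 0.35. The elevated value at lag 1 (0.35), dropping to 0.13 at lag 2, reflects decaying short-term dependence rather than seasonality.
The dominant spike at lag 4 indicates a seasonal period of 4.

4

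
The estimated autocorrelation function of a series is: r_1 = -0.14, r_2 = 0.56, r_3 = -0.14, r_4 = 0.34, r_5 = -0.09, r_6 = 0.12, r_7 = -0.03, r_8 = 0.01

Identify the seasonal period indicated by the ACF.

The largest autocorrelation is r_2 = 0.56, with a weaker echo at lag 4 (0.34); the remaining lags stay at or below 0.12.
The dominant spike at lag 2 indicates a seasonal period of 2.

2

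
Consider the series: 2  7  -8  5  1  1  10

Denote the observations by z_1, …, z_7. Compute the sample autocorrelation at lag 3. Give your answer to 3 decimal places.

Mean z̄ = (2 + 7 − 8 + 5 + 1 + 1 + 10)/7 = 2.5714
Deviations from mean: -0.5714, 4.4286, -10.5714, 2.4286, -1.5714, -1.5714, 7.4286
Σ(z_t−z̄)(z_{t+3}−z̄) = (-1.3878) + (-6.9592) + (16.6122) + (18.0408) = 26.3061
Denominator Σ(z_t−z̄)² = 197.7143
r_3 = 26.3061 / 197.7143 = 0.133

0.133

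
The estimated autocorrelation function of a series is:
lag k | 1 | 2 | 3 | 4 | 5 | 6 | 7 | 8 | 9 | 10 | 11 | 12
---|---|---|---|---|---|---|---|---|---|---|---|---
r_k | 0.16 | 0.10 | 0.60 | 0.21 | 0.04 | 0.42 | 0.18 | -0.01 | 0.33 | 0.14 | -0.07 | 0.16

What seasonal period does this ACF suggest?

The largest autocorrelation is r_3 = 0.60, with weaker echoes at lags 6 (0.42) and 9 (0.33); the remaining lags stay at or below 0.21.
The dominant spike at lag 3 indicates a seasonal period of 3.

3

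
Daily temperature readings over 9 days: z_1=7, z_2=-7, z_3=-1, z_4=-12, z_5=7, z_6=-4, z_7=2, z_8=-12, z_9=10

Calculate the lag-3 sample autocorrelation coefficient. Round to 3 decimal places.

-0.534

Mean z̄ = (7 − 7 − 1 − 12 + 7 − 4 + 2 − 12 + 10)/9 = -1.1111
Numerator Σ_{t=1}^{6}(z_t−z̄)(z_{t+3}−z̄) = -290.7037
Denominator Σ(z_t−z̄)² = 544.8889
r_3 = -290.7037 / 544.8889 = -0.534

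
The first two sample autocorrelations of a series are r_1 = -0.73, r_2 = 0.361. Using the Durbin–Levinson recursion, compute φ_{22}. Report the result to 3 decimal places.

-0.368

φ_{22} = (r_2 − r_1²) / (1 − r_1²)
r_1² = (-0.73)² = 0.5329
Numerator = 0.361 − 0.5329 = -0.1719; denominator = 1 − 0.5329 = 0.4671
φ_{22} = -0.1719 / 0.4671 = -0.368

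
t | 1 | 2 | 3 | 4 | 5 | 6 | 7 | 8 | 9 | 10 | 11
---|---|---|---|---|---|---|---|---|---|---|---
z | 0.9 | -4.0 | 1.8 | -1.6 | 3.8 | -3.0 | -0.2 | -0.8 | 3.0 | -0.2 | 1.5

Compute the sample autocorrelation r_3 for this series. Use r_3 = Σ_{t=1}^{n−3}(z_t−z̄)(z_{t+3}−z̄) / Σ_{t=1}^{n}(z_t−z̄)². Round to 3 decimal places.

Mean z̄ = (0.9 − 4.0 + 1.8 − 1.6 + 3.8 − 3.0 − 0.2 − 0.8 + 3.0 − 0.2 + 1.5)/11 = 0.1091
Numerator Σ_{t=1}^{8}(z_t−z̄)(z_{t+3}−z̄) = -34.7593
Denominator Σ(z_t−z̄)² = 57.8891
r_3 = -34.7593 / 57.8891 = -0.600

-0.600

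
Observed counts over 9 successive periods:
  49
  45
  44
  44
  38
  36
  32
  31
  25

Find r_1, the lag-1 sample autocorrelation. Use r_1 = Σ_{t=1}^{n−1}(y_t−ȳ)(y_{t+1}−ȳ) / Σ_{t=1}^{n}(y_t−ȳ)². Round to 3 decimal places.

Mean ȳ = (49 + 45 + 44 + 44 + 38 + 36 + 32 + 31 + 25)/9 = 38.2222
Numerator Σ_{t=1}^{8}(y_t−ȳ)(y_{t+1}−ȳ) = 299.0617
Denominator Σ(y_t−ȳ)² = 499.5556
r_1 = 299.0617 / 499.5556 = 0.599

0.599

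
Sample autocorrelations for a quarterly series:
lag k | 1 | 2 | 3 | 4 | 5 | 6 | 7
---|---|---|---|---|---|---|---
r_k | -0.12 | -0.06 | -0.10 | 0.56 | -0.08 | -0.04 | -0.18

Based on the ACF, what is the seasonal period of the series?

4

The largest autocorrelation is r_4 = 0.56; the remaining lags stay at or below -0.04.
The dominant spike at lag 4 indicates a seasonal period of 4.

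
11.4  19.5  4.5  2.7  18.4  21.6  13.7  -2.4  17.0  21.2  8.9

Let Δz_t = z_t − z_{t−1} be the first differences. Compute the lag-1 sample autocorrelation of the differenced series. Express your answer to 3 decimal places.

-0.178

First differences Δz: 8.1, -15.0, -1.8, 15.7, 3.2, -7.9, -16.1, 19.4, 4.2, -12.3
Mean of differences = -0.2500
Numerator Σ(Δz_t−Δz̄)(Δz_{t+1}−Δz̄) = -252.7675
Denominator Σ(Δz_t−Δz̄)² = 1416.8650
r_1(Δz) = -252.7675 / 1416.8650 = -0.178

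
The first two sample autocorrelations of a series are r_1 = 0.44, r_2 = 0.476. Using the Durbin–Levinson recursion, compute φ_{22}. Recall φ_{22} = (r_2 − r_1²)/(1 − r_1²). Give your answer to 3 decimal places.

φ_{22} = (r_2 − r_1²) / (1 − r_1²)
r_1² = (0.44)² = 0.1936
Numerator = 0.476 − 0.1936 = 0.2824; denominator = 1 − 0.1936 = 0.8064
φ_{22} = 0.2824 / 0.8064 = 0.350

0.350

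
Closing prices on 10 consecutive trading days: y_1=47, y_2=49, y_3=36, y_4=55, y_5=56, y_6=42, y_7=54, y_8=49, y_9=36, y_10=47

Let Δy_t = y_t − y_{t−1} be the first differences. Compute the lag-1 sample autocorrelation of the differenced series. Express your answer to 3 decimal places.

-0.482

First differences Δy: 2, -13, 19, 1, -14, 12, -5, -13, 11
Mean of differences = 0.0000
Numerator Σ(Δy_t−Δȳ)(Δy_{t+1}−Δȳ) = -574.0000
Denominator Σ(Δy_t−Δȳ)² = 1190.0000
r_1(Δy) = -574.0000 / 1190.0000 = -0.482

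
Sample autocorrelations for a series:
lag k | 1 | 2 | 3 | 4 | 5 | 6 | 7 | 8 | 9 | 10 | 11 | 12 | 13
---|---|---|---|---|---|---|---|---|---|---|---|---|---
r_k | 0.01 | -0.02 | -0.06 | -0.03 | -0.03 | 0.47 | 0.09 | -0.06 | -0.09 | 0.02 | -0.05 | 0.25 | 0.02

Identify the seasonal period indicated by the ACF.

The largest autocorrelation is r_6 = 0.47, with a weaker echo at lag 12 (0.25); the remaining lags stay at or below 0.09.
The dominant spike at lag 6 indicates a seasonal period of 6.

6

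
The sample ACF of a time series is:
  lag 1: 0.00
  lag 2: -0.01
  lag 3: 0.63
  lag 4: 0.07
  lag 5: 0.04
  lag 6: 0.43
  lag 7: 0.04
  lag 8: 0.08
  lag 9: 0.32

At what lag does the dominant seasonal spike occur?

The largest autocorrelation is r_3 = 0.63, with weaker echoes at lags 6 (0.43) and 9 (0.32); the remaining lags stay at or below 0.08.
The dominant spike at lag 3 indicates a seasonal period of 3.

3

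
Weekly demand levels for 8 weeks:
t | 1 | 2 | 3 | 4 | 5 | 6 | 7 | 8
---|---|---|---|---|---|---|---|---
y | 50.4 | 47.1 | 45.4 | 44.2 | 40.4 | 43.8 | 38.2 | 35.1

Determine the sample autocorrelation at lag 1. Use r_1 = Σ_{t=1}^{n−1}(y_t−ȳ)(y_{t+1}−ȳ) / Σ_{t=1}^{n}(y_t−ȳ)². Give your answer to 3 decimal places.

Mean ȳ = (50.4 + 47.1 + 45.4 + 44.2 + 40.4 + 43.8 + 38.2 + 35.1)/8 = 43.0750
Deviations from mean: 7.3250, 4.0250, 2.3250, 1.1250, -2.6750, 0.7250, -4.8750, -7.9750
Σ(y_t−ȳ)(y_{t+1}−ȳ) = (29.4831) + (9.3581) + (2.6156) + (-3.0094) + (-1.9394) + (-3.5344) + (38.8781) = 71.8519
Denominator Σ(y_t−ȳ)² = 171.5750
r_1 = 71.8519 / 171.5750 = 0.419

0.419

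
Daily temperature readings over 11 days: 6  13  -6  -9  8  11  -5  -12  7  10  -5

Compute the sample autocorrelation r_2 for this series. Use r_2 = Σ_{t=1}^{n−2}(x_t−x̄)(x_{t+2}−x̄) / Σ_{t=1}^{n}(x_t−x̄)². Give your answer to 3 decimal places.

-0.801

Mean x̄ = (6 + 13 − 6 − 9 + 8 + 11 − 5 − 12 + 7 + 10 − 5)/11 = 1.6364
Numerator Σ_{t=1}^{9}(x_t−x̄)(x_{t+2}−x̄) = -657.5372
Denominator Σ(x_t−x̄)² = 820.5455
r_2 = -657.5372 / 820.5455 = -0.801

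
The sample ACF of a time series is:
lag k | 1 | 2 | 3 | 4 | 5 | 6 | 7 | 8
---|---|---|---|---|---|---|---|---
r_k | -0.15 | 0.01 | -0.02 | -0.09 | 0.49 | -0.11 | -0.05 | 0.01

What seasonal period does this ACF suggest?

The largest autocorrelation is r_5 = 0.49; the remaining lags stay at or below 0.01.
The dominant spike at lag 5 indicates a seasonal period of 5.

5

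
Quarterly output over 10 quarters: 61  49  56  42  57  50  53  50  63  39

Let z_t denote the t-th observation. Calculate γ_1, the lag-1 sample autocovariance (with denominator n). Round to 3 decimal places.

-30.800

Mean z̄ = (61 + 49 + 56 + 42 + 57 + 50 + 53 + 50 + 63 + 39)/10 = 52.0000
Σ_{t=1}^{9}(z_t−z̄)(z_{t+1}−z̄) = -308.0000
γ_1 = -308.0000 / 10 = -30.800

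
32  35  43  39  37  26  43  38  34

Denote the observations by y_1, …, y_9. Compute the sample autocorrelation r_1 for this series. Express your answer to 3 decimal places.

-0.225

Mean ȳ = (32 + 35 + 43 + 39 + 37 + 26 + 43 + 38 + 34)/9 = 36.3333
Numerator Σ_{t=1}^{8}(y_t−ȳ)(y_{t+1}−ȳ) = -52.1111
Denominator Σ(y_t−ȳ)² = 232.0000
r_1 = -52.1111 / 232.0000 = -0.225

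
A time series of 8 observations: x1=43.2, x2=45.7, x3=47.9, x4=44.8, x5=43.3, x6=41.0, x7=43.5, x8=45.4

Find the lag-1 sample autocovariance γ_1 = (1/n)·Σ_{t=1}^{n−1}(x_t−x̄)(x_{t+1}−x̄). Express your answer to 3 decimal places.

Mean x̄ = (43.2 + 45.7 + 47.9 + 44.8 + 43.3 + 41.0 + 43.5 + 45.4)/8 = 44.3500
Σ_{t=1}^{7}(x_t−x̄)(x_{t+1}−x̄) = 9.8375
γ_1 = 9.8375 / 8 = 1.230

1.230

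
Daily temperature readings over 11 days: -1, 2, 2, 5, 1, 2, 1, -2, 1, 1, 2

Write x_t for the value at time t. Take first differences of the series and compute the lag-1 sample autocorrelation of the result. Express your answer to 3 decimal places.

First differences Δx: 3, 0, 3, -4, 1, -1, -3, 3, 0, 1
Mean of differences = 0.3000
Numerator Σ(Δx_t−Δx̄)(Δx_{t+1}−Δx̄) = -22.7900
Denominator Σ(Δx_t−Δx̄)² = 54.1000
r_1(Δx) = -22.7900 / 54.1000 = -0.421

-0.421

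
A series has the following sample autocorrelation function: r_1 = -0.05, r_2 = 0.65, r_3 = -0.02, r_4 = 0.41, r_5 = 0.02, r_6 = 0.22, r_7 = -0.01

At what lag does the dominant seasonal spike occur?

2

The largest autocorrelation is r_2 = 0.65, with weaker echoes at lags 4 (0.41) and 6 (0.22); the remaining lags stay at or below 0.02.
The dominant spike at lag 2 indicates a seasonal period of 2.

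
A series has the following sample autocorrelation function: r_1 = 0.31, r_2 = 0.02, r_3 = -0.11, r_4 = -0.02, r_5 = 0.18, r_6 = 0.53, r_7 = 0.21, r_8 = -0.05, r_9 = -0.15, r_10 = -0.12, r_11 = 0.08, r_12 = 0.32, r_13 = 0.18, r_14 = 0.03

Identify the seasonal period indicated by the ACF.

6

The largest autocorrelation is r_6 = 0.53, with a weaker echo at lag 12 (0.32); the remaining lags stay at or below 0.31. The elevated value at lag 1 (0.31), dropping to 0.02 at lag 2, reflects decaying short-term dependence rather than seasonality.
The dominant spike at lag 6 indicates a seasonal period of 6.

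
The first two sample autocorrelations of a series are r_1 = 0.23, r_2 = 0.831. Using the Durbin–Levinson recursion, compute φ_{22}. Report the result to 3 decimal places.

φ_{22} = (r_2 − r_1²) / (1 − r_1²)
r_1² = (0.23)² = 0.0529
Numerator = 0.831 − 0.0529 = 0.7781; denominator = 1 − 0.0529 = 0.9471
φ_{22} = 0.7781 / 0.9471 = 0.822

0.822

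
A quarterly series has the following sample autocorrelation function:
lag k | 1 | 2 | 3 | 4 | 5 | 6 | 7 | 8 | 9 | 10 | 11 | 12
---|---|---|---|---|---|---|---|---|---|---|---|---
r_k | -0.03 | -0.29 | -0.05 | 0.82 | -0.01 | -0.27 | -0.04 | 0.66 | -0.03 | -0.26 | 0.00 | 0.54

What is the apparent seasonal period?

The largest autocorrelation is r_4 = 0.82, with weaker echoes at lags 8 (0.66) and 12 (0.54); the remaining lags stay at or below 0.00.
The dominant spike at lag 4 indicates a seasonal period of 4.

4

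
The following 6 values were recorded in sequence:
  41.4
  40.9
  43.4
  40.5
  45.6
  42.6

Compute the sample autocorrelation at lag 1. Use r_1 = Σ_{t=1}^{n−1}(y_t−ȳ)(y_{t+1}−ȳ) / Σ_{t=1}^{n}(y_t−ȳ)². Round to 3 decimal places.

Mean ȳ = (41.4 + 40.9 + 43.4 + 40.5 + 45.6 + 42.6)/6 = 42.4000
Deviations from mean: -1.0000, -1.5000, 1.0000, -1.9000, 3.2000, 0.2000
Numerator Σ_{t=1}^{5}(y_t−ȳ)(y_{t+1}−ȳ) = -7.3400
Denominator Σ(y_t−ȳ)² = 18.1400
r_1 = -7.3400 / 18.1400 = -0.405

-0.405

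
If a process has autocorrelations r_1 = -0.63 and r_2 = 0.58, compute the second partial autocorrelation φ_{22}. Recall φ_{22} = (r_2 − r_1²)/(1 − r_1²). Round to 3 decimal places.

0.304

φ_{22} = (r_2 − r_1²) / (1 − r_1²)
r_1² = (-0.63)² = 0.3969
Numerator = 0.58 − 0.3969 = 0.1831; denominator = 1 − 0.3969 = 0.6031
φ_{22} = 0.1831 / 0.6031 = 0.304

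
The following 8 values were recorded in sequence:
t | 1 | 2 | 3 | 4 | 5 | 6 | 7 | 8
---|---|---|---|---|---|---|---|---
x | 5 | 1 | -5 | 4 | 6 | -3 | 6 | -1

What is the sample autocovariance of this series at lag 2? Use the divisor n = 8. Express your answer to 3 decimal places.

-4.066

Mean x̄ = (5 + 1 − 5 + 4 + 6 − 3 + 6 − 1)/8 = 1.6250
Σ_{t=1}^{6}(x_t−x̄)(x_{t+2}−x̄) = -32.5313
γ_2 = -32.5313 / 8 = -4.066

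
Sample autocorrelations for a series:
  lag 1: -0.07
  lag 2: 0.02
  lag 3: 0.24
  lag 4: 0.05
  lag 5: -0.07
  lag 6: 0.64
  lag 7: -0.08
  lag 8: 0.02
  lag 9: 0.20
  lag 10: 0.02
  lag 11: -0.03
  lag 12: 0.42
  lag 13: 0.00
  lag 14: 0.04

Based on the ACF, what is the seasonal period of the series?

6

The largest autocorrelation is r_6 = 0.64, with a weaker echo at lag 12 (0.42); the remaining lags stay at or below 0.24.
The dominant spike at lag 6 indicates a seasonal period of 6.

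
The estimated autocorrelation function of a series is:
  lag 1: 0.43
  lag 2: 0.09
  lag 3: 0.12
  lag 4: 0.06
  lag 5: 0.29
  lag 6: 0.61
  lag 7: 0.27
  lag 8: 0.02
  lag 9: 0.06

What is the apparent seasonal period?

The largest autocorrelation is r_6 = 0.61; the remaining lags stay at or below 0.43. The elevated value at lag 1 (0.43), dropping to 0.09 at lag 2, reflects decaying short-term dependence rather than seasonality.
The dominant spike at lag 6 indicates a seasonal period of 6.

6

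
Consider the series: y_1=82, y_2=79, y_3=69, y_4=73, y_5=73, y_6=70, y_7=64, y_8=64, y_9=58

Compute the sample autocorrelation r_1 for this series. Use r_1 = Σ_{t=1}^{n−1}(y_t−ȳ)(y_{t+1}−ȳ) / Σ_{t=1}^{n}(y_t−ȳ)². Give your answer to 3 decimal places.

Mean ȳ = (82 + 79 + 69 + 73 + 73 + 70 + 64 + 64 + 58)/9 = 70.2222
Numerator Σ_{t=1}^{8}(y_t−ȳ)(y_{t+1}−ȳ) = 212.5062
Denominator Σ(y_t−ȳ)² = 459.5556
r_1 = 212.5062 / 459.5556 = 0.462

0.462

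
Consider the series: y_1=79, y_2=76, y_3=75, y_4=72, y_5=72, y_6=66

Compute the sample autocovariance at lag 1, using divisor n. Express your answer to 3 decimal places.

4.815

Mean ȳ = (79 + 76 + 75 + 72 + 72 + 66)/6 = 73.3333
Σ_{t=1}^{5}(y_t−ȳ)(y_{t+1}−ȳ) = 28.8889
γ_1 = 28.8889 / 6 = 4.815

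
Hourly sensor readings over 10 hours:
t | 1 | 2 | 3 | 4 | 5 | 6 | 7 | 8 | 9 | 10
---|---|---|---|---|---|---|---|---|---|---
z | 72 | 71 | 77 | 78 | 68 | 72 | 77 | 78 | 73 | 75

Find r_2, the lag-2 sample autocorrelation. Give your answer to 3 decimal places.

Mean z̄ = (72 + 71 + 77 + 78 + 68 + 72 + 77 + 78 + 73 + 75)/10 = 74.1000
Numerator Σ_{t=1}^{8}(z_t−z̄)(z_{t+2}−z̄) = -69.6200
Denominator Σ(z_t−z̄)² = 104.9000
r_2 = -69.6200 / 104.9000 = -0.664

-0.664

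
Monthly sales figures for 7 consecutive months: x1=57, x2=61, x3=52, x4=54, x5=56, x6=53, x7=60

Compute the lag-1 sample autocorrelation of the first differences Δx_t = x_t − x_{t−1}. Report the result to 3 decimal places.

First differences Δx: 4, -9, 2, 2, -3, 7
Mean of differences = 0.5000
Numerator Σ(Δx_t−Δx̄)(Δx_{t+1}−Δx̄) = -73.2500
Denominator Σ(Δx_t−Δx̄)² = 161.5000
r_1(Δx) = -73.2500 / 161.5000 = -0.454

-0.454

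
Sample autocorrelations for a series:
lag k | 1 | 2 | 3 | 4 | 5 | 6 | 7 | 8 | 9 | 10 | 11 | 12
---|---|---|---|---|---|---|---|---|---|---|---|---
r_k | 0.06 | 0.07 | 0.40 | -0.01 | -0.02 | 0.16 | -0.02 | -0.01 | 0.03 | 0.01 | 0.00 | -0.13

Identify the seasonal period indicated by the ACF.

3

The largest autocorrelation is r_3 = 0.40, with a weaker echo at lag 6 (0.16); the remaining lags stay at or below 0.07.
The dominant spike at lag 3 indicates a seasonal period of 3.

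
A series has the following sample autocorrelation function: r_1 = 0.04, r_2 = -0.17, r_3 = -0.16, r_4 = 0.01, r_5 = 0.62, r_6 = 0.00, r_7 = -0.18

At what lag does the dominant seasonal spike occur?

The largest autocorrelation is r_5 = 0.62; the remaining lags stay at or below 0.04.
The dominant spike at lag 5 indicates a seasonal period of 5.

5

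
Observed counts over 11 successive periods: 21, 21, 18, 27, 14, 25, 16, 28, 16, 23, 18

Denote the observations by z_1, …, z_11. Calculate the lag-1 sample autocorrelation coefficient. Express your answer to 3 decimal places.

-0.882

Mean z̄ = (21 + 21 + 18 + 27 + 14 + 25 + 16 + 28 + 16 + 23 + 18)/11 = 20.6364
Numerator Σ_{t=1}^{10}(z_t−z̄)(z_{t+1}−z̄) = -194.4959
Denominator Σ(z_t−z̄)² = 220.5455
r_1 = -194.4959 / 220.5455 = -0.882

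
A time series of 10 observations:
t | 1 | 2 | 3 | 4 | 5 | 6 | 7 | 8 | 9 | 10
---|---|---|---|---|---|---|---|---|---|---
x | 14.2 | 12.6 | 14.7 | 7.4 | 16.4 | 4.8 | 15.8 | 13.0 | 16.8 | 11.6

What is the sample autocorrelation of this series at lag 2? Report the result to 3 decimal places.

0.539

Mean x̄ = (14.2 + 12.6 + 14.7 + 7.4 + 16.4 + 4.8 + 15.8 + 13.0 + 16.8 + 11.6)/10 = 12.7300
Numerator Σ_{t=1}^{8}(x_t−x̄)(x_{t+2}−x̄) = 74.4012
Denominator Σ(x_t−x̄)² = 138.1610
r_2 = 74.4012 / 138.1610 = 0.539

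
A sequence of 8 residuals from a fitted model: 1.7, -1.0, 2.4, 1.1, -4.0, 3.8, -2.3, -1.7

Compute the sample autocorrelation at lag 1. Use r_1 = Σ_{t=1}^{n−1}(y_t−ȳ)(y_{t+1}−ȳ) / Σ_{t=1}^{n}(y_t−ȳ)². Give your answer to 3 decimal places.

Mean ȳ = (1.7 − 1.0 + 2.4 + 1.1 − 4.0 + 3.8 − 2.3 − 1.7)/8 = 0.0000
Deviations from mean: 1.7000, -1.0000, 2.4000, 1.1000, -4.0000, 3.8000, -2.3000, -1.7000
Σ(y_t−ȳ)(y_{t+1}−ȳ) = (-1.7000) + (-2.4000) + (2.6400) + (-4.4000) + (-15.2000) + (-8.7400) + (3.9100) = -25.8900
Denominator Σ(y_t−ȳ)² = 49.4800
r_1 = -25.8900 / 49.4800 = -0.523

-0.523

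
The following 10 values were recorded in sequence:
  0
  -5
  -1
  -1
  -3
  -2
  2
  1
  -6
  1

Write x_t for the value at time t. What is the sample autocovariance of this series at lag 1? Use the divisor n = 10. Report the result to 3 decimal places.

-2.196

Mean x̄ = (0 − 5 − 1 − 1 − 3 − 2 + 2 + 1 − 6 + 1)/10 = -1.4000
Σ_{t=1}^{9}(x_t−x̄)(x_{t+1}−x̄) = -21.9600
γ_1 = -21.9600 / 10 = -2.196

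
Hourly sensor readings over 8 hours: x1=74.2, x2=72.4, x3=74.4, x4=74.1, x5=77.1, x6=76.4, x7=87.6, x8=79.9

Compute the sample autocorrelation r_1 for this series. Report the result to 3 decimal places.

Mean x̄ = (74.2 + 72.4 + 74.4 + 74.1 + 77.1 + 76.4 + 87.6 + 79.9)/8 = 77.0125
Deviations from mean: -2.8125, -4.6125, -2.6125, -2.9125, 0.0875, -0.6125, 10.5875, 2.8875
Σ(x_t−x̄)(x_{t+1}−x̄) = (12.9727) + (12.0502) + (7.6089) + (-0.2548) + (-0.0536) + (-6.4848) + (30.5714) = 56.4098
Denominator Σ(x_t−x̄)² = 165.3088
r_1 = 56.4098 / 165.3088 = 0.341

0.341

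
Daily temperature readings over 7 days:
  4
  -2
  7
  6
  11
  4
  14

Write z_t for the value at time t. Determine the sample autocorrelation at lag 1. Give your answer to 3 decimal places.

-0.105

Mean z̄ = (4 − 2 + 7 + 6 + 11 + 4 + 14)/7 = 6.2857
Deviations from mean: -2.2857, -8.2857, 0.7143, -0.2857, 4.7143, -2.2857, 7.7143
Σ(z_t−z̄)(z_{t+1}−z̄) = (18.9388) + (-5.9184) + (-0.2041) + (-1.3469) + (-10.7755) + (-17.6327) = -16.9388
Denominator Σ(z_t−z̄)² = 161.4286
r_1 = -16.9388 / 161.4286 = -0.105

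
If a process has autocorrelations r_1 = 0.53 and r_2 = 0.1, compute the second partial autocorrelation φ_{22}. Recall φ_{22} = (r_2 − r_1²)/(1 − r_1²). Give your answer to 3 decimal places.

φ_{22} = (r_2 − r_1²) / (1 − r_1²)
r_1² = (0.53)² = 0.2809
Numerator = 0.1 − 0.2809 = -0.1809; denominator = 1 − 0.2809 = 0.7191
φ_{22} = -0.1809 / 0.7191 = -0.252

-0.252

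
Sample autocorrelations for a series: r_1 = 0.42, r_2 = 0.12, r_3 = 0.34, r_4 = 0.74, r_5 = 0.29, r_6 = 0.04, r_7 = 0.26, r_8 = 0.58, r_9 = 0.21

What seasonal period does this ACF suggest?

4

The largest autocorrelation is r_4 = 0.74, with a weaker echo at lag 8 (0.58); the remaining lags stay at or below 0.42. The elevated value at lag 1 (0.42), dropping to 0.12 at lag 2, reflects decaying short-term dependence rather than seasonality.
The dominant spike at lag 4 indicates a seasonal period of 4.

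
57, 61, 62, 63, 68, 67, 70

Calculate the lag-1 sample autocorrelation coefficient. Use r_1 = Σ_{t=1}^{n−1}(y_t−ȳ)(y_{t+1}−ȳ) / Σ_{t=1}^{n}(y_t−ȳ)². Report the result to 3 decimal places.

0.444

Mean ȳ = (57 + 61 + 62 + 63 + 68 + 67 + 70)/7 = 64.0000
Σ(y_t−ȳ)(y_{t+1}−ȳ) = (21.0000) + (6.0000) + (2.0000) + (-4.0000) + (12.0000) + (18.0000) = 55.0000
Denominator Σ(y_t−ȳ)² = 124.0000
r_1 = 55.0000 / 124.0000 = 0.444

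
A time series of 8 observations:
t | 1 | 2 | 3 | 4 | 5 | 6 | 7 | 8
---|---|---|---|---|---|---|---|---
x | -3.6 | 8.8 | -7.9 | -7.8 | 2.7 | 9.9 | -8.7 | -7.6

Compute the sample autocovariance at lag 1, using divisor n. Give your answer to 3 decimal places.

-7.799

Mean x̄ = (-3.6 + 8.8 − 7.9 − 7.8 + 2.7 + 9.9 − 8.7 − 7.6)/8 = -1.7750
Deviations: -1.8250, 10.5750, -6.1250, -6.0250, 4.4750, 11.6750, -6.9250, -5.8250
Σ_{t=1}^{7}(x_t−x̄)(x_{t+1}−x̄) = -62.3956
γ_1 = -62.3956 / 8 = -7.799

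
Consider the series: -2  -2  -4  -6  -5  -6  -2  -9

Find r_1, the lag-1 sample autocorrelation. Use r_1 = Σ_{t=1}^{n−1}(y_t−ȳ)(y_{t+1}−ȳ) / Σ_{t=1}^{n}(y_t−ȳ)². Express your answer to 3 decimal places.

Mean ȳ = (-2 − 2 − 4 − 6 − 5 − 6 − 2 − 9)/8 = -4.5000
Deviations from mean: 2.5000, 2.5000, 0.5000, -1.5000, -0.5000, -1.5000, 2.5000, -4.5000
Σ(y_t−ȳ)(y_{t+1}−ȳ) = (6.2500) + (1.2500) + (-0.7500) + (0.7500) + (0.7500) + (-3.7500) + (-11.2500) = -6.7500
Denominator Σ(y_t−ȳ)² = 44.0000
r_1 = -6.7500 / 44.0000 = -0.153

-0.153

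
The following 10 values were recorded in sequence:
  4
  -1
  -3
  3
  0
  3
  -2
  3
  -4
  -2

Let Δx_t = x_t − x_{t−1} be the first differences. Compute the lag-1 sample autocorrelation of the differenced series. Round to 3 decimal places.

-0.662

First differences Δx: -5, -2, 6, -3, 3, -5, 5, -7, 2
Mean of differences = -0.6667
Numerator Σ(Δx_t−Δx̄)(Δx_{t+1}−Δx̄) = -120.4444
Denominator Σ(Δx_t−Δx̄)² = 182.0000
r_1(Δx) = -120.4444 / 182.0000 = -0.662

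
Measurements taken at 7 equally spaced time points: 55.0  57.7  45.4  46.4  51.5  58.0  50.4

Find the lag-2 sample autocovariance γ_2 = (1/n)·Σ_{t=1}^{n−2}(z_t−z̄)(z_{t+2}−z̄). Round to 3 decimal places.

Mean z̄ = (55.0 + 57.7 + 45.4 + 46.4 + 51.5 + 58.0 + 50.4)/7 = 52.0571
Σ_{t=1}^{5}(z_t−z̄)(z_{t+2}−z̄) = -80.5008
γ_2 = -80.5008 / 7 = -11.500

-11.500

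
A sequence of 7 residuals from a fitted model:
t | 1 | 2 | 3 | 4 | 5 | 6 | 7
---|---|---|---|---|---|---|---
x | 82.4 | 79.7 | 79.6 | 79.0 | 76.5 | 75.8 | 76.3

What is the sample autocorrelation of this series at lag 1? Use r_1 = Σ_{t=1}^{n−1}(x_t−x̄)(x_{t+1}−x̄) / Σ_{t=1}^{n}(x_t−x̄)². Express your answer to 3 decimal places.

Mean x̄ = (82.4 + 79.7 + 79.6 + 79.0 + 76.5 + 75.8 + 76.3)/7 = 78.4714
Deviations from mean: 3.9286, 1.2286, 1.1286, 0.5286, -1.9714, -2.6714, -2.1714
Σ(x_t−x̄)(x_{t+1}−x̄) = (4.8265) + (1.3865) + (0.5965) + (-1.0420) + (5.2665) + (5.8008) = 16.8349
Denominator Σ(x_t−x̄)² = 34.2343
r_1 = 16.8349 / 34.2343 = 0.492

0.492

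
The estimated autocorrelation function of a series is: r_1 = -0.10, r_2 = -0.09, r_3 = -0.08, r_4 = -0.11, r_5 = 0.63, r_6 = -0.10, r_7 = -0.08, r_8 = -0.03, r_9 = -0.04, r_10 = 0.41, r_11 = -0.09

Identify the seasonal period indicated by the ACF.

5

The largest autocorrelation is r_5 = 0.63, with a weaker echo at lag 10 (0.41); the remaining lags stay at or below -0.03.
The dominant spike at lag 5 indicates a seasonal period of 5.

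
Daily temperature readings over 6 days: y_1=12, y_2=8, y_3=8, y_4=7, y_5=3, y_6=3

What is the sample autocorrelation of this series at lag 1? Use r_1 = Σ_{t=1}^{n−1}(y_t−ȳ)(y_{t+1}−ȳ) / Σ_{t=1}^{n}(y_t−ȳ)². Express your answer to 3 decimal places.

0.368

Mean ȳ = (12 + 8 + 8 + 7 + 3 + 3)/6 = 6.8333
Σ(y_t−ȳ)(y_{t+1}−ȳ) = (6.0278) + (1.3611) + (0.1944) + (-0.6389) + (14.6944) = 21.6389
Denominator Σ(y_t−ȳ)² = 58.8333
r_1 = 21.6389 / 58.8333 = 0.368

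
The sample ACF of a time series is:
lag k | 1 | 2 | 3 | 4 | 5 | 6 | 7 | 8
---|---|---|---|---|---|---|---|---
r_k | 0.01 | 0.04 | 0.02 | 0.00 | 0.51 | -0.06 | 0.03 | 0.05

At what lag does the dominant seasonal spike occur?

The largest autocorrelation is r_5 = 0.51; the remaining lags stay at or below 0.05.
The dominant spike at lag 5 indicates a seasonal period of 5.

5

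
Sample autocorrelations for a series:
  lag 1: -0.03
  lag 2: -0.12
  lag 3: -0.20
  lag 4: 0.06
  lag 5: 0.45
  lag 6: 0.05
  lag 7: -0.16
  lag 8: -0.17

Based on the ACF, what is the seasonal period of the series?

The largest autocorrelation is r_5 = 0.45; the remaining lags stay at or below 0.06.
The dominant spike at lag 5 indicates a seasonal period of 5.

5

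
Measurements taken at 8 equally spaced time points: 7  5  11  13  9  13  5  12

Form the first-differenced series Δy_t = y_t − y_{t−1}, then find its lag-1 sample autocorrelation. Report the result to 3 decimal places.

First differences Δy: -2, 6, 2, -4, 4, -8, 7
Mean of differences = 0.7143
Numerator Σ(Δy_t−Δȳ)(Δy_{t+1}−Δȳ) = -112.5102
Denominator Σ(Δy_t−Δȳ)² = 185.4286
r_1(Δy) = -112.5102 / 185.4286 = -0.607

-0.607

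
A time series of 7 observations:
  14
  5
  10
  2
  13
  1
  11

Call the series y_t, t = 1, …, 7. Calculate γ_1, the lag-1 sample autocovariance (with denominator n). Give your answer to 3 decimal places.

-17.429

Mean ȳ = (14 + 5 + 10 + 2 + 13 + 1 + 11)/7 = 8.0000
Σ_{t=1}^{6}(y_t−ȳ)(y_{t+1}−ȳ) = -122.0000
γ_1 = -122.0000 / 7 = -17.429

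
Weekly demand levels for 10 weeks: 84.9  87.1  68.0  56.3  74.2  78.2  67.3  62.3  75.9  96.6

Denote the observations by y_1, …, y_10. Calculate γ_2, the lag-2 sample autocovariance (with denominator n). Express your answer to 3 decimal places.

-66.206

Mean ȳ = (84.9 + 87.1 + 68.0 + 56.3 + 74.2 + 78.2 + 67.3 + 62.3 + 75.9 + 96.6)/10 = 75.0800
Σ_{t=1}^{8}(y_t−ȳ)(y_{t+2}−ȳ) = -662.0568
γ_2 = -662.0568 / 10 = -66.206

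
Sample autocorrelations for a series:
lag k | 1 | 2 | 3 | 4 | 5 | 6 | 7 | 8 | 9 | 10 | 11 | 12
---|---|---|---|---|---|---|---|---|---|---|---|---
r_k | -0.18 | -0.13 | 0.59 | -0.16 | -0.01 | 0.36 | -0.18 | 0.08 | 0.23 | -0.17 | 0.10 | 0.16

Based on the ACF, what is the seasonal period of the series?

3

The largest autocorrelation is r_3 = 0.59, with weaker echoes at lags 6 (0.36), 9 (0.23) and 12 (0.16); the remaining lags stay at or below 0.10.
The dominant spike at lag 3 indicates a seasonal period of 3.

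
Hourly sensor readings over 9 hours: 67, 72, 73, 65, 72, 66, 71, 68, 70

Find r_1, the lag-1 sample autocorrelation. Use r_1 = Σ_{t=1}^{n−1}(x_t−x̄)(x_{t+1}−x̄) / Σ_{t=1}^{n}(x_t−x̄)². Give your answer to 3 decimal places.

-0.609

Mean x̄ = (67 + 72 + 73 + 65 + 72 + 66 + 71 + 68 + 70)/9 = 69.3333
Numerator Σ_{t=1}^{8}(x_t−x̄)(x_{t+1}−x̄) = -41.4444
Denominator Σ(x_t−x̄)² = 68.0000
r_1 = -41.4444 / 68.0000 = -0.609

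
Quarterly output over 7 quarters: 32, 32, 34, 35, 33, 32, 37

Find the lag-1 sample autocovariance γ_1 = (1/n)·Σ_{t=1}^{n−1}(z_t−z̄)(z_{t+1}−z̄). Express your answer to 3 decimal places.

Mean z̄ = (32 + 32 + 34 + 35 + 33 + 32 + 37)/7 = 33.5714
Σ_{t=1}^{6}(z_t−z̄)(z_{t+1}−z̄) = -2.8980
γ_1 = -2.8980 / 7 = -0.414

-0.414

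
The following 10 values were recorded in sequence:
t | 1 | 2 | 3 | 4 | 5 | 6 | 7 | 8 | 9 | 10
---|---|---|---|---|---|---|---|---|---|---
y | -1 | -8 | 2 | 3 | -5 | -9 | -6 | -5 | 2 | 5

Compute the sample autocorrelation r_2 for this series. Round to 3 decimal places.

-0.349

Mean ȳ = (-1 − 8 + 2 + 3 − 5 − 9 − 6 − 5 + 2 + 5)/10 = -2.2000
Numerator Σ_{t=1}^{8}(y_t−ȳ)(y_{t+2}−ȳ) = -78.6800
Denominator Σ(y_t−ȳ)² = 225.6000
r_2 = -78.6800 / 225.6000 = -0.349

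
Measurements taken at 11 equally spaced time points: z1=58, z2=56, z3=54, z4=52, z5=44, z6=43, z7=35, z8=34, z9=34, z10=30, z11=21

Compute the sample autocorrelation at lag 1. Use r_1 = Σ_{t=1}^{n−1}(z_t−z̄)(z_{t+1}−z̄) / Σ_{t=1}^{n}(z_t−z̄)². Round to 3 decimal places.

Mean z̄ = (58 + 56 + 54 + 52 + 44 + 43 + 35 + 34 + 34 + 30 + 21)/11 = 41.9091
Numerator Σ_{t=1}^{10}(z_t−z̄)(z_{t+1}−z̄) = 995.3554
Denominator Σ(z_t−z̄)² = 1462.9091
r_1 = 995.3554 / 1462.9091 = 0.680

0.680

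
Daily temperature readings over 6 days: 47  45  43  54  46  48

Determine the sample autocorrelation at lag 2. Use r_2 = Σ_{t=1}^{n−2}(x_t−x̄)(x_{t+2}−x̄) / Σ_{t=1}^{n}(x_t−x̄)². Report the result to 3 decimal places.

Mean x̄ = (47 + 45 + 43 + 54 + 46 + 48)/6 = 47.1667
Deviations from mean: -0.1667, -2.1667, -4.1667, 6.8333, -1.1667, 0.8333
Σ(x_t−x̄)(x_{t+2}−x̄) = (0.6944) + (-14.8056) + (4.8611) + (5.6944) = -3.5556
Denominator Σ(x_t−x̄)² = 70.8333
r_2 = -3.5556 / 70.8333 = -0.050

-0.050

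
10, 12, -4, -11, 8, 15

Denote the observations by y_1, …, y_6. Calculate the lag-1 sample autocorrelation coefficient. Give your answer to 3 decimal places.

Mean ȳ = (10 + 12 − 4 − 11 + 8 + 15)/6 = 5.0000
Deviations from mean: 5.0000, 7.0000, -9.0000, -16.0000, 3.0000, 10.0000
Numerator Σ_{t=1}^{5}(y_t−ȳ)(y_{t+1}−ȳ) = 98.0000
Denominator Σ(y_t−ȳ)² = 520.0000
r_1 = 98.0000 / 520.0000 = 0.188

0.188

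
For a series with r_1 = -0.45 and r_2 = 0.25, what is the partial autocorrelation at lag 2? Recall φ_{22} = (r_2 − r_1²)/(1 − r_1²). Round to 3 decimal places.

φ_{22} = (r_2 − r_1²) / (1 − r_1²)
r_1² = (-0.45)² = 0.2025
Numerator = 0.25 − 0.2025 = 0.0475; denominator = 1 − 0.2025 = 0.7975
φ_{22} = 0.0475 / 0.7975 = 0.060

0.060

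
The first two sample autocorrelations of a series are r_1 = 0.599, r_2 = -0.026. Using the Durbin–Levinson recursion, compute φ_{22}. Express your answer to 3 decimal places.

φ_{22} = (r_2 − r_1²) / (1 − r_1²)
r_1² = (0.599)² = 0.358801
Numerator = -0.026 − 0.3588 = -0.3848; denominator = 1 − 0.3588 = 0.6412
φ_{22} = -0.3848 / 0.6412 = -0.600

-0.600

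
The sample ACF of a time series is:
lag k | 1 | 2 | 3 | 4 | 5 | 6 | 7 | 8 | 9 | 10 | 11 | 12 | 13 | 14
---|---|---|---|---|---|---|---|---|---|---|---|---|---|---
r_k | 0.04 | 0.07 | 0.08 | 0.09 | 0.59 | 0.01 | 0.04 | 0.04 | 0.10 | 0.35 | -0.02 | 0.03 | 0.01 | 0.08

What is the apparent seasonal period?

5

The largest autocorrelation is r_5 = 0.59, with a weaker echo at lag 10 (0.35); the remaining lags stay at or below 0.10.
The dominant spike at lag 5 indicates a seasonal period of 5.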